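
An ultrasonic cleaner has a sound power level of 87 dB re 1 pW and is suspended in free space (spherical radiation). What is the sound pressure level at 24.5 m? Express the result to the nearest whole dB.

Free-field spherical radiation: L_p = L_w − 10·log₁₀(4π·r²), r = 24.5 m.
4π·r² = 7543 m², 10·log₁₀ of that is 38.775 dB.
L_p = 87 − 38.775 = 48.22 dB.

48 dB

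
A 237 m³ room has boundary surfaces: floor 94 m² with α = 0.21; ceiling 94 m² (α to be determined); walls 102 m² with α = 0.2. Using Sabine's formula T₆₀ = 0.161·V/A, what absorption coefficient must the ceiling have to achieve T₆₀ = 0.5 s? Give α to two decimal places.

0.38

A = 0.161·V/T₆₀ = 0.161·237/0.5 = 76.31 m² sabins.
Absorption from the other surfaces = 94·0.21 + 102·0.2 = 40.14 m², so the ceiling must supply 36.17 m² over 94 m².
α = 36.17/94 = 0.385.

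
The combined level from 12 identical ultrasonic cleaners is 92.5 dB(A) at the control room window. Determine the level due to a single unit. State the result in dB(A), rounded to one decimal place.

81.7 dB(A)

Dividing the total intensity by 12 lowers the level by 10·log₁₀ 12 = 10.792 dB: L₁ = 92.5 − 10.792.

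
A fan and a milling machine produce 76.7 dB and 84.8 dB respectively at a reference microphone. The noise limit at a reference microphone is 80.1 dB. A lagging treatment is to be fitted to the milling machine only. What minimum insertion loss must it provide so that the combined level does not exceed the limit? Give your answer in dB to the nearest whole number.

Everything except the milling machine sums to 10^(76.7/10) = 4.677e+07 in linear terms, 76.70 dB.
To meet 80.1 dB overall, the treated milling machine may contribute at most 10^(80.1/10) − 4.677e+07 = 5.556e+07, i.e. 77.45 dB.
So the milling machine must be reduced from 84.8 to 77.45 dB: IL = 7.35 dB.

7 dB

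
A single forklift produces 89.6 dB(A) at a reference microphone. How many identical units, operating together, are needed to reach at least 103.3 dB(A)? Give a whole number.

The shortfall is 103.3 − 89.6 = 13.7 dB, and N units add 10·log₁₀ N, so need 10·log₁₀ N ≥ 13.7.
N ≥ 10^(13.7/10) = 23.442, so N = 24.

24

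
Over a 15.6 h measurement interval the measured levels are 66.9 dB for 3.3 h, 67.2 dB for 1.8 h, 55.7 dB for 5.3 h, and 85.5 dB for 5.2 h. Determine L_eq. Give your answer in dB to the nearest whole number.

81 dB

The energy average is taken in the linear domain: L_eq = 10·log₁₀[(Σ tᵢ·10^(Lᵢ/10))/T], T = 15.6 h.
Σ tᵢ·10^(Lᵢ/10) = 3.3·10^(66.9/10) + 1.8·10^(67.2/10) + 5.3·10^(55.7/10) + 5.2·10^(85.5/10) = 1.873e+09.
L_eq = 10·log₁₀(1.873e+09/15.6) = 80.79 dB.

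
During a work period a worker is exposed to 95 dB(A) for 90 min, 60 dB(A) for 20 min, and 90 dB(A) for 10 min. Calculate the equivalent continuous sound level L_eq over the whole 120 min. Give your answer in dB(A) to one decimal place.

93.9 dB(A)

L_eq = 10·log₁₀[(1/T)·Σ tᵢ·10^(Lᵢ/10)] with T = 120 min.
Σ tᵢ·10^(Lᵢ/10) = 90·10^(95/10) + 20·10^(60/10) + 10·10^(90/10) = 2.946e+11.
L_eq = 10·log₁₀(2.946e+11/120) = 93.90 dB(A).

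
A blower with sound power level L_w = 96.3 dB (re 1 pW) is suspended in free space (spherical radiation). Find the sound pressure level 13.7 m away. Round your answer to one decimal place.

Free-field spherical radiation: L_p = L_w − 10·log₁₀(4π·r²), r = 13.7 m.
4π·r² = 2359 m², 10·log₁₀ of that is 33.727 dB.
L_p = 96.3 − 33.727 = 62.57 dB.

62.6 dB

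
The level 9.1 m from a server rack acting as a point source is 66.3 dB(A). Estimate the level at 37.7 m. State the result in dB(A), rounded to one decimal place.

54.0 dB(A)

Spherical spreading from a point source gives a 20·log₁₀(r₂/r₁) drop.
L₂ = 66.3 − 20·log₁₀(37.7/9.1) = 66.3 − 12.346 = 53.95 dB(A).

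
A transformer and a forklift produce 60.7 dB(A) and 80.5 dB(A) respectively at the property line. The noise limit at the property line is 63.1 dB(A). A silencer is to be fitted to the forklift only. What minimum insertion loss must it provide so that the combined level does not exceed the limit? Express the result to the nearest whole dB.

21 dB

Everything except the forklift sums to 10^(60.7/10) = 1.175e+06 in linear terms, 60.70 dB(A).
The limit corresponds to 10^(63.1/10) = 2.042e+06; subtracting the fixed part leaves 8.668e+05 for the forklift, i.e. 59.38 dB(A).
So the forklift must be reduced from 80.5 to 59.38 dB(A): IL = 21.12 dB.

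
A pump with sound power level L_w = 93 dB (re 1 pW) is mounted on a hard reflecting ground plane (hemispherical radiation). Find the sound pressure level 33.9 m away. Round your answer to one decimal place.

54.4 dB

Free-field hemispherical radiation: L_p = L_w − 10·log₁₀(2π·r²), r = 33.9 m.
2π·r² = 7221 m², 10·log₁₀ of that is 38.586 dB.
L_p = 93 − 38.586 = 54.41 dB.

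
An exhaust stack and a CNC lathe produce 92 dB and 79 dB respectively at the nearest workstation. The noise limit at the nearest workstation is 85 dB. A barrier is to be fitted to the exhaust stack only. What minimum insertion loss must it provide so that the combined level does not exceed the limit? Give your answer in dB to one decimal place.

Fixed contribution from the other source: Σ 10^(L/10) = 10^(79/10) = 7.943e+07 (79.00 dB).
The limit corresponds to 10^(85/10) = 3.162e+08; subtracting the fixed part leaves 2.368e+08 for the exhaust stack, i.e. 83.74 dB.
Required insertion loss = 92 − 83.74 = 8.26 dB.

8.3 dB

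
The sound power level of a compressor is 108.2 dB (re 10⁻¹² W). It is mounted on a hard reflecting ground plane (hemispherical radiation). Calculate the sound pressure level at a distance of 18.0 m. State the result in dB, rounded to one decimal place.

75.1 dB

L_p = L_w − 10·log₁₀(2π·r²) with r = 18.0 m.
2π·r² = 2036 m², 10·log₁₀ of that is 33.087 dB.
L_p = 108.2 − 33.087 = 75.11 dB.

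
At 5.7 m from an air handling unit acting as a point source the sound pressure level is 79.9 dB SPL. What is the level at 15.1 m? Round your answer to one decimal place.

71.4 dB SPL

Spherical spreading from a point source gives a 20·log₁₀(r₂/r₁) drop.
L₂ = 79.9 − 20·log₁₀(15.1/5.7) = 79.9 − 8.462 = 71.44 dB SPL.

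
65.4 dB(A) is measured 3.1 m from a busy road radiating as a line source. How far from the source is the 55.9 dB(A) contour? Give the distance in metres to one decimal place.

27.6 m

The 9.5 dB drop corresponds to a distance ratio of 10^(9.5/10) for a line source.
r₂ = 3.1·10^((65.4−55.9)/10) = 3.1·10^(9.5/10) = 27.63 m.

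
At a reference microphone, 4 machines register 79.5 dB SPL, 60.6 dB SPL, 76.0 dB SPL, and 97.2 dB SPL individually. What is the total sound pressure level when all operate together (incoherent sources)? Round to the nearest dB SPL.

97 dB SPL

Incoherent sources combine by intensity addition: L_total = 10·log₁₀(Σ 10^(L_i/10)).
Σ 10^(L/10) = 10^(79.5/10) + 10^(60.6/10) + 10^(76.0/10) + 10^(97.2/10) = 5.378e+09.
L_total = 10·log₁₀(5.378e+09) = 97.31 dB SPL.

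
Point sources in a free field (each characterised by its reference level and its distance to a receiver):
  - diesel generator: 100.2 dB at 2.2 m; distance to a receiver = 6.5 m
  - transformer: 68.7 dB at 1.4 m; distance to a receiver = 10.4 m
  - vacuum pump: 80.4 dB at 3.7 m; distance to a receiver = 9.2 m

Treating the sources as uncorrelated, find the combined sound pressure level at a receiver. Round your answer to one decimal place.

Propagate each source to the receiver with L = L_ref − 20·log₁₀(r/r_ref), then add intensities.
diesel generator: 100.2 − 20·log₁₀(6.5/2.2) = 100.2 − 9.41 = 90.79 dB.
transformer: 68.7 − 20·log₁₀(10.4/1.4) = 68.7 − 17.42 = 51.28 dB.
vacuum pump: 80.4 − 20·log₁₀(9.2/3.7) = 80.4 − 7.91 = 72.49 dB.
Σ 10^(L/10) = 1.217e+09 → L_total = 10·log₁₀(1.217e+09) = 90.85 dB.

90.9 dB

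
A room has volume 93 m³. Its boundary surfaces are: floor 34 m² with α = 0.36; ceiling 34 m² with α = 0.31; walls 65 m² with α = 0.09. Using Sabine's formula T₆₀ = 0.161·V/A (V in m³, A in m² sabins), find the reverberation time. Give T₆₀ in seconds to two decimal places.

0.52 s

Summing Sᵢαᵢ: 34·0.36 + 34·0.31 + 65·0.09 = 28.63 m².
T₆₀ = 0.161·V/A = 0.161·93/28.63 = 0.523 s.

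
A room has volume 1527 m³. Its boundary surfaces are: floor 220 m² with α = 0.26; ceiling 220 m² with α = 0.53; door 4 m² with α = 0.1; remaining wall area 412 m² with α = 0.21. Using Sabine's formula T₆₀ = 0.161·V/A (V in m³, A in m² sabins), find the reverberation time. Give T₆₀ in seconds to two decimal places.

A = Σ Sᵢαᵢ = 220·0.26 + 220·0.53 + 4·0.1 + 412·0.21 = 260.72 m².
T₆₀ = 0.161 × 1527 / 260.72 = 0.943 s.

0.94 s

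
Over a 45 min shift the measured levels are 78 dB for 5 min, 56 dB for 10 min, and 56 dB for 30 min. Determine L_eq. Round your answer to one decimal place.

68.7 dB

The energy average is taken in the linear domain: L_eq = 10·log₁₀[(Σ tᵢ·10^(Lᵢ/10))/T], T = 45 min.
Σ tᵢ·10^(Lᵢ/10) = 5·10^(78/10) + 10·10^(56/10) + 30·10^(56/10) = 3.314e+08.
L_eq = 10·log₁₀(3.314e+08/45) = 68.67 dB.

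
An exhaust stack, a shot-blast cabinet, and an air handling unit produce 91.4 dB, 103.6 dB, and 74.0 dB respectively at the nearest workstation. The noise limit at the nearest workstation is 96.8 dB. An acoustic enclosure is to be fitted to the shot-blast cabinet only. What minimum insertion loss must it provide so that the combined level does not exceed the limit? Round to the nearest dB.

The untreated sources together contribute 10^(91.4/10) + 10^(74.0/10) = 1.406e+09, i.e. 91.48 dB.
The limit corresponds to 10^(96.8/10) = 4.786e+09; subtracting the fixed part leaves 3.381e+09 for the shot-blast cabinet, i.e. 95.29 dB.
Required insertion loss = 103.6 − 95.29 = 8.31 dB.

8 dB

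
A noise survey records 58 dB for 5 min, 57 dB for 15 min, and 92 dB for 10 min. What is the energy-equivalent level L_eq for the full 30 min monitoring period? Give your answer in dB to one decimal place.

87.2 dB

L_eq = 10·log₁₀[(1/T)·Σ tᵢ·10^(Lᵢ/10)] with T = 30 min.
Σ tᵢ·10^(Lᵢ/10) = 5·10^(58/10) + 15·10^(57/10) + 10·10^(92/10) = 1.586e+10.
L_eq = 10·log₁₀(1.586e+10/30) = 87.23 dB.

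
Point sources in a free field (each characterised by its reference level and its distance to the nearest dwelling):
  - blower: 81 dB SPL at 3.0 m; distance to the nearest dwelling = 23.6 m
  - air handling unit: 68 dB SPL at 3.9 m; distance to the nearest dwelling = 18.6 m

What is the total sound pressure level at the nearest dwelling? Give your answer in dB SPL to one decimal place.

63.6 dB SPL

Propagate each source to the receiver with L = L_ref − 20·log₁₀(r/r_ref), then add intensities.
blower: 81 − 20·log₁₀(23.6/3.0) = 81 − 17.92 = 63.08 dB SPL.
air handling unit: 68 − 20·log₁₀(18.6/3.9) = 68 − 13.57 = 54.43 dB SPL.
Σ 10^(L/10) = 2.312e+06 → L_total = 10·log₁₀(2.312e+06) = 63.64 dB SPL.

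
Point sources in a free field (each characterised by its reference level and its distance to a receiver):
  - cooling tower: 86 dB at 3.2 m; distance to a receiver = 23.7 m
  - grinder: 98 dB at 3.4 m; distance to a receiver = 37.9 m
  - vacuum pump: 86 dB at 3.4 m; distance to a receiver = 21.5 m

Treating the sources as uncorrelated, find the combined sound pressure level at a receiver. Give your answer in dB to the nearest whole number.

Propagate each source to the receiver with L = L_ref − 20·log₁₀(r/r_ref), then add intensities.
cooling tower: 86 − 20·log₁₀(23.7/3.2) = 86 − 17.39 = 68.61 dB.
grinder: 98 − 20·log₁₀(37.9/3.4) = 98 − 20.94 = 77.06 dB.
vacuum pump: 86 − 20·log₁₀(21.5/3.4) = 86 − 16.02 = 69.98 dB.
Σ 10^(L/10) = 6.799e+07 → L_total = 10·log₁₀(6.799e+07) = 78.32 dB.

78 dB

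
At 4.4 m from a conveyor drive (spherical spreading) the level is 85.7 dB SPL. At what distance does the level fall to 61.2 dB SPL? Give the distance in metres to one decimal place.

73.9 m

The 24.5 dB drop corresponds to a distance ratio of 10^(24.5/20) for a point source.
r₂ = 4.4·10^((85.7−61.2)/20) = 4.4·10^(24.5/20) = 73.87 m.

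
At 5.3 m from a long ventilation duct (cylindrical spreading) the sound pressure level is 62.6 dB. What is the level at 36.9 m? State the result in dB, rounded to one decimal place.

54.2 dB

Line-source attenuation: ΔL = 10·log₁₀(r₂/r₁) = 10·log₁₀(36.9/5.3) = 8.428 dB.
L₂ = 62.6 − 10·log₁₀(36.9/5.3) = 62.6 − 8.428 = 54.17 dB.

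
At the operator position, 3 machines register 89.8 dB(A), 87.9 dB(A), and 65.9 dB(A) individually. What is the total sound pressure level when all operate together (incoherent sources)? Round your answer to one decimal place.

Incoherent sources combine by intensity addition: L_total = 10·log₁₀(Σ 10^(L_i/10)).
Σ 10^(L/10) = 10^(89.8/10) + 10^(87.9/10) + 10^(65.9/10) = 1.575e+09.
L_total = 10·log₁₀(1.575e+09) = 91.97 dB(A).

92.0 dB(A)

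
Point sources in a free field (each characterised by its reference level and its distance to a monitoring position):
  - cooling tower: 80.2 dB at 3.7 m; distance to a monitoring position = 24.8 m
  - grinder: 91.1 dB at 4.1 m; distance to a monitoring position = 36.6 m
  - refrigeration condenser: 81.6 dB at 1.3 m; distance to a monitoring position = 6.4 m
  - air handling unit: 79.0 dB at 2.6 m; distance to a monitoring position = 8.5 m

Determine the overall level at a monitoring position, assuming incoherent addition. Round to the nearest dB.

75 dB

First find each source's level at the receiver (point-source: −20·log₁₀(r/r_ref)), then combine on an intensity basis.
cooling tower: 80.2 − 20·log₁₀(24.8/3.7) = 80.2 − 16.52 = 63.68 dB.
grinder: 91.1 − 20·log₁₀(36.6/4.1) = 91.1 − 19.01 = 72.09 dB.
refrigeration condenser: 81.6 − 20·log₁₀(6.4/1.3) = 81.6 − 13.84 = 67.76 dB.
air handling unit: 79.0 − 20·log₁₀(8.5/2.6) = 79.0 − 10.29 = 68.71 dB.
Σ 10^(L/10) = 3.189e+07 → L_total = 10·log₁₀(3.189e+07) = 75.04 dB.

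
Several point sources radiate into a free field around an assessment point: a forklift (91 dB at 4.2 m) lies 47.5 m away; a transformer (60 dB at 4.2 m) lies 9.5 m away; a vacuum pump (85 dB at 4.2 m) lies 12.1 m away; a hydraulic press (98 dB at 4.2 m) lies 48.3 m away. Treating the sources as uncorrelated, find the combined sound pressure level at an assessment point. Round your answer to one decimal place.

Apply inverse-square spreading to bring every level to the receiver, then sum 10^(L/10).
forklift: 91 − 20·log₁₀(47.5/4.2) = 91 − 21.07 = 69.93 dB.
transformer: 60 − 20·log₁₀(9.5/4.2) = 60 − 7.09 = 52.91 dB.
vacuum pump: 85 − 20·log₁₀(12.1/4.2) = 85 − 9.19 = 75.81 dB.
hydraulic press: 98 − 20·log₁₀(48.3/4.2) = 98 − 21.21 = 76.79 dB.
Σ 10^(L/10) = 9.585e+07 → L_total = 10·log₁₀(9.585e+07) = 79.82 dB.

79.8 dB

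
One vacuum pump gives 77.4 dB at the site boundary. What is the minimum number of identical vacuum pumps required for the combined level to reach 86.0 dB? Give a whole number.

Need L₁ + 10·log₁₀ N ≥ 86.0, i.e. log₁₀ N ≥ 0.86.
N ≥ 10^(8.6/10) = 7.244, so N = 8.

8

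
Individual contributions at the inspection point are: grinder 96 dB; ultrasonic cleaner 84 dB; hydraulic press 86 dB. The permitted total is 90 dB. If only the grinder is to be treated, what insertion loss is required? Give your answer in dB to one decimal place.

10.6 dB

Everything except the grinder sums to 10^(84/10) + 10^(86/10) = 6.493e+08 in linear terms, 88.12 dB.
To meet 90 dB overall, the treated grinder may contribute at most 10^(90/10) − 6.493e+08 = 3.507e+08, i.e. 85.45 dB.
Required insertion loss = 96 − 85.45 = 10.55 dB.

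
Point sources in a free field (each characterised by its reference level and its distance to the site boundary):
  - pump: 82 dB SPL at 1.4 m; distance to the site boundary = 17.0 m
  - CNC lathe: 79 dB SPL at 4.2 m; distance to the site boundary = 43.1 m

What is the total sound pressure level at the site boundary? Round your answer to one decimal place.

62.6 dB SPL

Propagate each source to the receiver with L = L_ref − 20·log₁₀(r/r_ref), then add intensities.
pump: 82 − 20·log₁₀(17.0/1.4) = 82 − 21.69 = 60.31 dB SPL.
CNC lathe: 79 − 20·log₁₀(43.1/4.2) = 79 − 20.22 = 58.78 dB SPL.
Σ 10^(L/10) = 1.829e+06 → L_total = 10·log₁₀(1.829e+06) = 62.62 dB SPL.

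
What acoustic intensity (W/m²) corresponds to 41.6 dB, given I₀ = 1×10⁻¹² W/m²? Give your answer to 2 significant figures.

I/I₀ = 10^(41.6/10) = 1.445e+04, so I = 1.445e+04 × 10⁻¹² W/m².

1.4e-08 W/m²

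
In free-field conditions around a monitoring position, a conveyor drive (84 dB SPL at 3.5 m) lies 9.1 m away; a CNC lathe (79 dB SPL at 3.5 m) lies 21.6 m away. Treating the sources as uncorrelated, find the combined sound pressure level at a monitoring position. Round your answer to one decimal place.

Apply inverse-square spreading to bring every level to the receiver, then sum 10^(L/10).
conveyor drive: 84 − 20·log₁₀(9.1/3.5) = 84 − 8.30 = 75.70 dB SPL.
CNC lathe: 79 − 20·log₁₀(21.6/3.5) = 79 − 15.81 = 63.19 dB SPL.
Σ 10^(L/10) = 3.924e+07 → L_total = 10·log₁₀(3.924e+07) = 75.94 dB SPL.

75.9 dB SPL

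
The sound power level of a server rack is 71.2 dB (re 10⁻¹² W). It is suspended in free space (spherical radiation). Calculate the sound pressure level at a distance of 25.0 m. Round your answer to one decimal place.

32.2 dB

L_p = L_w − 10·log₁₀(4π·r²) with r = 25.0 m.
4π·r² = 7854 m², 10·log₁₀ of that is 38.951 dB.
L_p = 71.2 − 38.951 = 32.25 dB.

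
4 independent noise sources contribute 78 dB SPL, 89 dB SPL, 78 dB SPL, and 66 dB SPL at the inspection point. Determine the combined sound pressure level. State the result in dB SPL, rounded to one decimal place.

Incoherent sources combine by intensity addition: L_total = 10·log₁₀(Σ 10^(L_i/10)).
Σ 10^(L/10) = 10^(78/10) + 10^(89/10) + 10^(78/10) + 10^(66/10) = 9.245e+08.
L_total = 10·log₁₀(9.245e+08) = 89.66 dB SPL.

89.7 dB SPL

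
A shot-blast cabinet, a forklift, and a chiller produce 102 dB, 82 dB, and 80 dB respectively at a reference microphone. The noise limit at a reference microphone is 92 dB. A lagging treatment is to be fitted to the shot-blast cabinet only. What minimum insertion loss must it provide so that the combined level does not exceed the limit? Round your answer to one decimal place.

10.8 dB

Fixed contribution from the other sources: Σ 10^(L/10) = 10^(82/10) + 10^(80/10) = 2.585e+08 (84.12 dB).
The limit corresponds to 10^(92/10) = 1.585e+09; subtracting the fixed part leaves 1.326e+09 for the shot-blast cabinet, i.e. 91.23 dB.
Required insertion loss = 102 − 91.23 = 10.77 dB.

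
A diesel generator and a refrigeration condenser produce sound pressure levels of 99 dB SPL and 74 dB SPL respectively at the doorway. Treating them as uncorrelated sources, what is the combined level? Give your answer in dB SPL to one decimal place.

Incoherent sources combine by intensity addition: L_total = 10·log₁₀(Σ 10^(L_i/10)).
Σ 10^(L/10) = 10^(99/10) + 10^(74/10) = 7.968e+09.
L_total = 10·log₁₀(7.968e+09) = 99.01 dB SPL.

99.0 dB SPL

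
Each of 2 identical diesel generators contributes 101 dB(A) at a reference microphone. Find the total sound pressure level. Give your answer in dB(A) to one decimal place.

104.0 dB(A)

L_total = L₁ + 10·log₁₀ N for N identical incoherent sources.
L_total = 101 + 10·log₁₀(2) = 101 + 3.010 = 104.01 dB(A).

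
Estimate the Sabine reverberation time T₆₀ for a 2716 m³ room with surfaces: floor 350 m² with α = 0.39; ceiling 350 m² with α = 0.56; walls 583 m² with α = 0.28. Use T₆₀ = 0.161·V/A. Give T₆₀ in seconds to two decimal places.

0.88 s

Summing Sᵢαᵢ: 350·0.39 + 350·0.56 + 583·0.28 = 495.74 m².
T₆₀ = 0.161 × 2716 / 495.74 = 0.882 s.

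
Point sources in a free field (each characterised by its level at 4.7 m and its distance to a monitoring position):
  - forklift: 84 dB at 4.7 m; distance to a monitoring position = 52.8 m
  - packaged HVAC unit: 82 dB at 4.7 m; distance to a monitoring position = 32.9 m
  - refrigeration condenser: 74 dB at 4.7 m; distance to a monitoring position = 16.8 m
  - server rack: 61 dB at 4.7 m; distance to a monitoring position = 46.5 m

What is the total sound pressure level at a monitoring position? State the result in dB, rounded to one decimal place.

First find each source's level at the receiver (point-source: −20·log₁₀(r/r_ref)), then combine on an intensity basis.
forklift: 84 − 20·log₁₀(52.8/4.7) = 84 − 21.01 = 62.99 dB.
packaged HVAC unit: 82 − 20·log₁₀(32.9/4.7) = 82 − 16.90 = 65.10 dB.
refrigeration condenser: 74 − 20·log₁₀(16.8/4.7) = 74 − 11.06 = 62.94 dB.
server rack: 61 − 20·log₁₀(46.5/4.7) = 61 − 19.91 = 41.09 dB.
Σ 10^(L/10) = 7.204e+06 → L_total = 10·log₁₀(7.204e+06) = 68.58 dB.

68.6 dB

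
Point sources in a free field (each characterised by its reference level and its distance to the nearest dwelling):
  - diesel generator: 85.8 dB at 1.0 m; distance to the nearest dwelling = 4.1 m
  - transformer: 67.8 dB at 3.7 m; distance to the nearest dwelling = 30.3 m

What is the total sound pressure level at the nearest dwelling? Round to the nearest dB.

Propagate each source to the receiver with L = L_ref − 20·log₁₀(r/r_ref), then add intensities.
diesel generator: 85.8 − 20·log₁₀(4.1/1.0) = 85.8 − 12.26 = 73.54 dB.
transformer: 67.8 − 20·log₁₀(30.3/3.7) = 67.8 − 18.26 = 49.54 dB.
Σ 10^(L/10) = 2.271e+07 → L_total = 10·log₁₀(2.271e+07) = 73.56 dB.

74 dB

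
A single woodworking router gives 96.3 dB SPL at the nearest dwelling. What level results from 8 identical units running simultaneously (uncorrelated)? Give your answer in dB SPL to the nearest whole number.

With 8 equal, uncorrelated contributions the intensity is 8× that of one unit, giving a rise of 10·log₁₀ 8.
L_total = 96.3 + 10·log₁₀(8) = 96.3 + 9.031 = 105.33 dB SPL.

105 dB SPL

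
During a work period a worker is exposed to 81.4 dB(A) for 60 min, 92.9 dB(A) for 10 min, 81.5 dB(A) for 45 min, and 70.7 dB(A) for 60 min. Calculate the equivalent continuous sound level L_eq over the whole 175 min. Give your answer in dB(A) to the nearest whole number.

83 dB(A)

The energy average is taken in the linear domain: L_eq = 10·log₁₀[(Σ tᵢ·10^(Lᵢ/10))/T], T = 175 min.
Σ tᵢ·10^(Lᵢ/10) = 60·10^(81.4/10) + 10·10^(92.9/10) + 45·10^(81.5/10) + 60·10^(70.7/10) = 3.484e+10.
L_eq = 10·log₁₀(3.484e+10/175) = 82.99 dB(A).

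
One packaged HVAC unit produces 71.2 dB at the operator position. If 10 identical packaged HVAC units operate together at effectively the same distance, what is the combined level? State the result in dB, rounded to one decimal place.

L_total = L₁ + 10·log₁₀ N for N identical incoherent sources.
L_total = 71.2 + 10·log₁₀(10) = 71.2 + 10.000 = 81.20 dB.

81.2 dB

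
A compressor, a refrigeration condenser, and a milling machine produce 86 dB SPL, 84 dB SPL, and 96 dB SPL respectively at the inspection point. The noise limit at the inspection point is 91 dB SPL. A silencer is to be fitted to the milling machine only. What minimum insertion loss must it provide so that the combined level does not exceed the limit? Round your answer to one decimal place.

8.1 dB

Fixed contribution from the other sources: Σ 10^(L/10) = 10^(86/10) + 10^(84/10) = 6.493e+08 (88.12 dB SPL).
To meet 91 dB SPL overall, the treated milling machine may contribute at most 10^(91/10) − 6.493e+08 = 6.096e+08, i.e. 87.85 dB SPL.
Required insertion loss = 96 − 87.85 = 8.15 dB.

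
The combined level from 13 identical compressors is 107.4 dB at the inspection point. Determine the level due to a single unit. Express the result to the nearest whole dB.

13 equal contributions raise the level by 10·log₁₀ 13 = 11.139 dB, so each unit alone gives 107.4 − 11.139.

96 dB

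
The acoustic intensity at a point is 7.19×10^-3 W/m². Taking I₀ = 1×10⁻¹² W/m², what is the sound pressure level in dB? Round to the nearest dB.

I/I₀ = 7.19×10^-3/10⁻¹² = 7.19×10^9, and L = 10·log₁₀(I/I₀).
L = 10·(0.8567 + 9) = 98.57 dB.

99 dB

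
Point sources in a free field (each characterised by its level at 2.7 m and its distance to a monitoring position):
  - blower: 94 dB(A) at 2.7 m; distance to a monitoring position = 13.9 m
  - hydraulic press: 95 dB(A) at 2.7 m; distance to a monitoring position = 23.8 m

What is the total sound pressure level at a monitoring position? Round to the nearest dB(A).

Propagate each source to the receiver with L = L_ref − 20·log₁₀(r/r_ref), then add intensities.
blower: 94 − 20·log₁₀(13.9/2.7) = 94 − 14.23 = 79.77 dB(A).
hydraulic press: 95 − 20·log₁₀(23.8/2.7) = 95 − 18.90 = 76.10 dB(A).
Σ 10^(L/10) = 1.355e+08 → L_total = 10·log₁₀(1.355e+08) = 81.32 dB(A).

81 dB(A)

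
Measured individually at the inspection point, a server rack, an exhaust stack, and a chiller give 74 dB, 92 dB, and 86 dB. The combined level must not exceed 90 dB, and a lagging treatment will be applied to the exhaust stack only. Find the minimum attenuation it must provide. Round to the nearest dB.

4 dB

The untreated sources together contribute 10^(74/10) + 10^(86/10) = 4.232e+08, i.e. 86.27 dB.
The limit corresponds to 10^(90/10) = 1.000e+09; subtracting the fixed part leaves 5.768e+08 for the exhaust stack, i.e. 87.61 dB.
So the exhaust stack must be reduced from 92 to 87.61 dB: IL = 4.39 dB.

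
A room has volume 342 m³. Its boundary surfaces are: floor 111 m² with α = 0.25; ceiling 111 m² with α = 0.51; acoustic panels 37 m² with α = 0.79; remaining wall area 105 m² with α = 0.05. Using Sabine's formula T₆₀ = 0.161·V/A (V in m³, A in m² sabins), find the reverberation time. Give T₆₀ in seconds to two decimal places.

A = Σ Sᵢαᵢ = 111·0.25 + 111·0.51 + 37·0.79 + 105·0.05 = 118.84 m².
T₆₀ = 0.161 × 342 / 118.84 = 0.463 s.

0.46 s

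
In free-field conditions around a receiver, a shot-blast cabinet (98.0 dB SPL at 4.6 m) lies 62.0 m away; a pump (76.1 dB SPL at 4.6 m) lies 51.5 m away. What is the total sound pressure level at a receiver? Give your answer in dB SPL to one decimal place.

Apply inverse-square spreading to bring every level to the receiver, then sum 10^(L/10).
shot-blast cabinet: 98.0 − 20·log₁₀(62.0/4.6) = 98.0 − 22.59 = 75.41 dB SPL.
pump: 76.1 − 20·log₁₀(51.5/4.6) = 76.1 − 20.98 = 55.12 dB SPL.
Σ 10^(L/10) = 3.506e+07 → L_total = 10·log₁₀(3.506e+07) = 75.45 dB SPL.

75.4 dB SPL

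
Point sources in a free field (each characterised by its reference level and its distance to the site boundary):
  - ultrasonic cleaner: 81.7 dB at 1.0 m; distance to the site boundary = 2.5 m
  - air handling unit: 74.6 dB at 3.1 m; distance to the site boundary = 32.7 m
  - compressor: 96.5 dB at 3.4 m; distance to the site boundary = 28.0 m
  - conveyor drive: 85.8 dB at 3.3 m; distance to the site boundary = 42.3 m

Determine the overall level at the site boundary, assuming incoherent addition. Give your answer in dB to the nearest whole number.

Propagate each source to the receiver with L = L_ref − 20·log₁₀(r/r_ref), then add intensities.
ultrasonic cleaner: 81.7 − 20·log₁₀(2.5/1.0) = 81.7 − 7.96 = 73.74 dB.
air handling unit: 74.6 − 20·log₁₀(32.7/3.1) = 74.6 − 20.46 = 54.14 dB.
compressor: 96.5 − 20·log₁₀(28.0/3.4) = 96.5 − 18.31 = 78.19 dB.
conveyor drive: 85.8 − 20·log₁₀(42.3/3.3) = 85.8 − 22.16 = 63.64 dB.
Σ 10^(L/10) = 9.210e+07 → L_total = 10·log₁₀(9.210e+07) = 79.64 dB.

80 dB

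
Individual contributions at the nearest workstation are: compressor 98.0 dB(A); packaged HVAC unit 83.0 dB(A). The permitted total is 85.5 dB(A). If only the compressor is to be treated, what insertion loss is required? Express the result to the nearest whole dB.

16 dB

Fixed contribution from the other source: Σ 10^(L/10) = 10^(83.0/10) = 1.995e+08 (83.00 dB(A)).
To meet 85.5 dB(A) overall, the treated compressor may contribute at most 10^(85.5/10) − 1.995e+08 = 1.553e+08, i.e. 81.91 dB(A).
So the compressor must be reduced from 98.0 to 81.91 dB(A): IL = 16.09 dB.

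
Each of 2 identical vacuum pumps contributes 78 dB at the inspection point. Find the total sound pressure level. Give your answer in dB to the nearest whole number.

L_total = L₁ + 10·log₁₀ N for N identical incoherent sources.
L_total = 78 + 10·log₁₀(2) = 78 + 3.010 = 81.01 dB.

81 dB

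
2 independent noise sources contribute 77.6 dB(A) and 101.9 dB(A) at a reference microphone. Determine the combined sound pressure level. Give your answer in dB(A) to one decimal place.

101.9 dB(A)

For uncorrelated sources the intensities add, so convert each level to linear form, sum, and take 10·log₁₀ of the total.
Σ 10^(L/10) = 10^(77.6/10) + 10^(101.9/10) = 1.555e+10.
L_total = 10·log₁₀(1.555e+10) = 101.92 dB(A).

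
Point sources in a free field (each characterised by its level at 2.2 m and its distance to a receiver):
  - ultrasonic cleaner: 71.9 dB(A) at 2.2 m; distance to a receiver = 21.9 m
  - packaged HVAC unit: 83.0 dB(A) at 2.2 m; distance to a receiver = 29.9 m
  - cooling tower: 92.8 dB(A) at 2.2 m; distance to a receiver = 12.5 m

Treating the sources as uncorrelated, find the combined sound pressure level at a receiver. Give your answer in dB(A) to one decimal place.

Propagate each source to the receiver with L = L_ref − 20·log₁₀(r/r_ref), then add intensities.
ultrasonic cleaner: 71.9 − 20·log₁₀(21.9/2.2) = 71.9 − 19.96 = 51.94 dB(A).
packaged HVAC unit: 83.0 − 20·log₁₀(29.9/2.2) = 83.0 − 22.66 = 60.34 dB(A).
cooling tower: 92.8 − 20·log₁₀(12.5/2.2) = 92.8 − 15.09 = 77.71 dB(A).
Σ 10^(L/10) = 6.026e+07 → L_total = 10·log₁₀(6.026e+07) = 77.80 dB(A).

77.8 dB(A)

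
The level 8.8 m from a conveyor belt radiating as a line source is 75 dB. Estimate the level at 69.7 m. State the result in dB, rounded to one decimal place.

For a line source, L₂ = L₁ − 10·log₁₀(r₂/r₁).
L₂ = 75 − 10·log₁₀(69.7/8.8) = 75 − 8.988 = 66.01 dB.

66.0 dB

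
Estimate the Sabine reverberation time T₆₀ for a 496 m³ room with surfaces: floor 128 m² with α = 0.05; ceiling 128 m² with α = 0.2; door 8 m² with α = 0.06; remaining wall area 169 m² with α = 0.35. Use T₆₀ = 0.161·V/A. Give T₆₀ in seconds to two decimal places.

A = Σ Sᵢαᵢ = 128·0.05 + 128·0.2 + 8·0.06 + 169·0.35 = 91.63 m².
T₆₀ = 0.161 × 496 / 91.63 = 0.872 s.

0.87 s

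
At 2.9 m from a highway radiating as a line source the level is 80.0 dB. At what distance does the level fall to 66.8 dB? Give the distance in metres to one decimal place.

Line-source spreading drops the level by 10·log₁₀(r₂/r₁); inverting, r₂/r₁ = 10^(ΔL/10).
r₂ = 2.9·10^((80.0−66.8)/10) = 2.9·10^(13.2/10) = 60.59 m.

60.6 m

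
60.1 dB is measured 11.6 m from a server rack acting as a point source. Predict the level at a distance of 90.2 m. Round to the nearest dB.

For a point source, L₂ = L₁ − 20·log₁₀(r₂/r₁).
L₂ = 60.1 − 20·log₁₀(90.2/11.6) = 60.1 − 17.815 = 42.29 dB.

42 dB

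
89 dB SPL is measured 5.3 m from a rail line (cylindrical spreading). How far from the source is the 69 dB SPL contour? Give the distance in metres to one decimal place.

Line-source spreading drops the level by 10·log₁₀(r₂/r₁); inverting, r₂/r₁ = 10^(ΔL/10).
r₂ = 5.3·10^((89−69)/10) = 5.3·10^(20.0/10) = 530.00 m.

530.0 m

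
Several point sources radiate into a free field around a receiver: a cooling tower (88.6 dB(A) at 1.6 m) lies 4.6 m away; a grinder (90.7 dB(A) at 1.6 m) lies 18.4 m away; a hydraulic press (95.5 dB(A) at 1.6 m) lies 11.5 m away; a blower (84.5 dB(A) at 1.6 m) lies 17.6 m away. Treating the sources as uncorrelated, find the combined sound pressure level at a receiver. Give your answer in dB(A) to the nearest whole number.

Propagate each source to the receiver with L = L_ref − 20·log₁₀(r/r_ref), then add intensities.
cooling tower: 88.6 − 20·log₁₀(4.6/1.6) = 88.6 − 9.17 = 79.43 dB(A).
grinder: 90.7 − 20·log₁₀(18.4/1.6) = 90.7 − 21.21 = 69.49 dB(A).
hydraulic press: 95.5 − 20·log₁₀(11.5/1.6) = 95.5 − 17.13 = 78.37 dB(A).
blower: 84.5 − 20·log₁₀(17.6/1.6) = 84.5 − 20.83 = 63.67 dB(A).
Σ 10^(L/10) = 1.675e+08 → L_total = 10·log₁₀(1.675e+08) = 82.24 dB(A).

82 dB(A)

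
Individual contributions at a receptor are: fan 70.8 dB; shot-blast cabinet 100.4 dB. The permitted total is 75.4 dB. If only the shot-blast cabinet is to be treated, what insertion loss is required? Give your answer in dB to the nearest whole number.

Fixed contribution from the other source: Σ 10^(L/10) = 10^(70.8/10) = 1.202e+07 (70.80 dB).
The limit corresponds to 10^(75.4/10) = 3.467e+07; subtracting the fixed part leaves 2.265e+07 for the shot-blast cabinet, i.e. 73.55 dB.
So the shot-blast cabinet must be reduced from 100.4 to 73.55 dB: IL = 26.85 dB.

27 dB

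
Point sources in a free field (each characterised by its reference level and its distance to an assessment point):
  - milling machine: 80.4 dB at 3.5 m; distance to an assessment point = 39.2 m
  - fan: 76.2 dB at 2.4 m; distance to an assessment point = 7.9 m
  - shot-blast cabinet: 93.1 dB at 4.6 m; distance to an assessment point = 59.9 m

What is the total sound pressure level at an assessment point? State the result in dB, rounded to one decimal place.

Apply inverse-square spreading to bring every level to the receiver, then sum 10^(L/10).
milling machine: 80.4 − 20·log₁₀(39.2/3.5) = 80.4 − 20.98 = 59.42 dB.
fan: 76.2 − 20·log₁₀(7.9/2.4) = 76.2 − 10.35 = 65.85 dB.
shot-blast cabinet: 93.1 − 20·log₁₀(59.9/4.6) = 93.1 − 22.29 = 70.81 dB.
Σ 10^(L/10) = 1.676e+07 → L_total = 10·log₁₀(1.676e+07) = 72.24 dB.

72.2 dB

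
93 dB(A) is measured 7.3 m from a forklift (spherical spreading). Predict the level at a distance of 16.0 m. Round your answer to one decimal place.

Spherical spreading from a point source gives a 20·log₁₀(r₂/r₁) drop.
L₂ = 93 − 20·log₁₀(16.0/7.3) = 93 − 6.816 = 86.18 dB(A).

86.2 dB(A)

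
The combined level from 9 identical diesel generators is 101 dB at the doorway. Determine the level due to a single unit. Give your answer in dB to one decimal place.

Dividing the total intensity by 9 lowers the level by 10·log₁₀ 9 = 9.542 dB: L₁ = 101 − 9.542.

91.5 dB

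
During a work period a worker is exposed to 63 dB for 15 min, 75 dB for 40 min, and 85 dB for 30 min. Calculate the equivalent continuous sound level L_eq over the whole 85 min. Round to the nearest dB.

The energy average is taken in the linear domain: L_eq = 10·log₁₀[(Σ tᵢ·10^(Lᵢ/10))/T], T = 85 min.
Σ tᵢ·10^(Lᵢ/10) = 15·10^(63/10) + 40·10^(75/10) + 30·10^(85/10) = 1.078e+10.
L_eq = 10·log₁₀(1.078e+10/85) = 81.03 dB.

81 dB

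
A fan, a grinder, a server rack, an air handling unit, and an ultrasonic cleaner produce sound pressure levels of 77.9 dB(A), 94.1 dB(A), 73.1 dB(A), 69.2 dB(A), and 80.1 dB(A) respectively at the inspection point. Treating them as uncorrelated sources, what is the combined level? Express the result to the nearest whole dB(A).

94 dB(A)

For uncorrelated sources the intensities add, so convert each level to linear form, sum, and take 10·log₁₀ of the total.
Σ 10^(L/10) = 10^(77.9/10) + 10^(94.1/10) + 10^(73.1/10) + 10^(69.2/10) + 10^(80.1/10) = 2.763e+09.
L_total = 10·log₁₀(2.763e+09) = 94.41 dB(A).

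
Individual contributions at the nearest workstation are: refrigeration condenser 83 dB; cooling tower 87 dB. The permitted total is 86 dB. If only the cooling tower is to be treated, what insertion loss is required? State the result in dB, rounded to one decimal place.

4.0 dB

Everything except the cooling tower sums to 10^(83/10) = 1.995e+08 in linear terms, 83.00 dB.
The limit corresponds to 10^(86/10) = 3.981e+08; subtracting the fixed part leaves 1.986e+08 for the cooling tower, i.e. 82.98 dB.
So the cooling tower must be reduced from 87 to 82.98 dB: IL = 4.02 dB.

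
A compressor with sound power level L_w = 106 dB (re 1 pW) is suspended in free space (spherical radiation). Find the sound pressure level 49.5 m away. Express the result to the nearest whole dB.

L_p = L_w − 10·log₁₀(4π·r²) with r = 49.5 m.
4π·r² = 3.079e+04 m², 10·log₁₀ of that is 44.884 dB.
L_p = 106 − 44.884 = 61.12 dB.

61 dB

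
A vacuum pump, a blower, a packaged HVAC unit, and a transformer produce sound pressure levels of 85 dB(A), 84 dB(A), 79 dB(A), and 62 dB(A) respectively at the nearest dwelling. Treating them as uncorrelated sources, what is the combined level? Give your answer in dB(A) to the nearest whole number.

For uncorrelated sources the intensities add, so convert each level to linear form, sum, and take 10·log₁₀ of the total.
Σ 10^(L/10) = 10^(85/10) + 10^(84/10) + 10^(79/10) + 10^(62/10) = 6.484e+08.
L_total = 10·log₁₀(6.484e+08) = 88.12 dB(A).

88 dB(A)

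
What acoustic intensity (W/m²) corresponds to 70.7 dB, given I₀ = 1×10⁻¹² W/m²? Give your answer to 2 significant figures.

I/I₀ = 10^(70.7/10) = 1.175e+07, so I = 1.175e+07 × 10⁻¹² W/m².

1.2e-05 W/m²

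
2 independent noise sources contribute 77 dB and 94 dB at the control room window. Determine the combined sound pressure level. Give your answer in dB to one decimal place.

94.1 dB

For uncorrelated sources the intensities add, so convert each level to linear form, sum, and take 10·log₁₀ of the total.
Σ 10^(L/10) = 10^(77/10) + 10^(94/10) = 2.562e+09.
L_total = 10·log₁₀(2.562e+09) = 94.09 dB.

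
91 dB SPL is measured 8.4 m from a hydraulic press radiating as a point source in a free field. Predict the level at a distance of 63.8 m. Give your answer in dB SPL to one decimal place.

73.4 dB SPL

Point-source attenuation: ΔL = 20·log₁₀(r₂/r₁) = 20·log₁₀(63.8/8.4) = 17.611 dB.
L₂ = 91 − 20·log₁₀(63.8/8.4) = 91 − 17.611 = 73.39 dB SPL.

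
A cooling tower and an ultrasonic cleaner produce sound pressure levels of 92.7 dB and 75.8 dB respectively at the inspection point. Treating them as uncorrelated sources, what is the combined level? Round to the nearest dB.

93 dB

Incoherent sources combine by intensity addition: L_total = 10·log₁₀(Σ 10^(L_i/10)).
Σ 10^(L/10) = 10^(92.7/10) + 10^(75.8/10) = 1.900e+09.
L_total = 10·log₁₀(1.900e+09) = 92.79 dB.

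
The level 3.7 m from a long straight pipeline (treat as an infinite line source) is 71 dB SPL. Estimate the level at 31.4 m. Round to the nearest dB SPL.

62 dB SPL

Cylindrical spreading from a line source gives a 10·log₁₀(r₂/r₁) drop.
L₂ = 71 − 10·log₁₀(31.4/3.7) = 71 − 9.287 = 61.71 dB SPL.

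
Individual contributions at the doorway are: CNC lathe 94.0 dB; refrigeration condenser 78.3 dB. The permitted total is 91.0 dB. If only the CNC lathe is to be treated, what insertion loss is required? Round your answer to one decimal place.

Fixed contribution from the other source: Σ 10^(L/10) = 10^(78.3/10) = 6.761e+07 (78.30 dB).
The limit corresponds to 10^(91.0/10) = 1.259e+09; subtracting the fixed part leaves 1.191e+09 for the CNC lathe, i.e. 90.76 dB.
Required insertion loss = 94.0 − 90.76 = 3.24 dB.

3.2 dB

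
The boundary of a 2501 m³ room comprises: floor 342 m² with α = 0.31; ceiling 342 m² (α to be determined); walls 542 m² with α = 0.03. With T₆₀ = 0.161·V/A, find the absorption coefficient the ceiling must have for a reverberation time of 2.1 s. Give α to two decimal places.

From T₆₀ = 0.161·V/A, the target T₆₀ = 2.1 s needs A = 0.161·2501/2.1 = 191.74 m².
Absorption from the other surfaces = 342·0.31 + 542·0.03 = 122.28 m², so the ceiling must supply 69.46 m² over 342 m².
α = 69.46/342 = 0.203.

0.20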